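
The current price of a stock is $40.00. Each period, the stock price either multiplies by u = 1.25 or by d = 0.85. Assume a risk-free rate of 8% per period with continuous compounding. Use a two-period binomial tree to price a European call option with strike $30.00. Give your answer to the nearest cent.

Risk-neutral probability p = (e^0.08 − 0.85)/(1.25 − 0.85) = 0.2333/0.4000 = 0.5832
Terminal stock prices: S_uu = 62.5, S_ud = 42.5, S_dd = 28.9
Terminal payoffs (S − K): max(32.5, 0) = 32.5, max(12.5, 0) = 12.5, max(-1.1, 0) = 0
Node u (S = 50): V_u = e^(−0.08)·[0.5832·32.5000 + 0.4168·12.5000] = 22.3065
Node d (S = 34): V_d = e^(−0.08)·[0.5832·12.5000 + 0.4168·0.0000] = 6.7297
Node 0 (S = 40): V_0 = e^(−0.08)·[0.5832·22.3065 + 0.4168·6.7297] = 14.5985

$14.60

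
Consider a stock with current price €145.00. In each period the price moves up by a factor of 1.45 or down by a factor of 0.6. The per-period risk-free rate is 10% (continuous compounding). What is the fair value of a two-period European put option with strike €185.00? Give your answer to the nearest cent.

Risk-neutral probability p = (e^0.1 − 0.6)/(1.45 − 0.6) = 0.5052/0.8500 = 0.5943
Terminal stock prices: S_uu = 304.9, S_ud = 126.1, S_dd = 52.2
Terminal payoffs (K − S): max(-119.9, 0) = 0, max(58.85, 0) = 58.85, max(132.8, 0) = 132.8
Node u (S = 210.2): V_u = e^(−0.1)·[0.5943·0.0000 + 0.4057·58.8500] = 21.6024
Node d (S = 87): V_d = e^(−0.1)·[0.5943·58.8500 + 0.4057·132.8000] = 80.3949
Node 0 (S = 145): V_0 = e^(−0.1)·[0.5943·21.6024 + 0.4057·80.3949] = 41.1280

€41.13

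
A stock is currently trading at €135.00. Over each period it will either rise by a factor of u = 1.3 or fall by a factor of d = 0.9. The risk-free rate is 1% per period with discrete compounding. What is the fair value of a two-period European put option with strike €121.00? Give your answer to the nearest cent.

€6.00

Risk-neutral probability p = (1 + 0.01 − 0.9)/(1.3 − 0.9) = 0.1100/0.4000 = 0.2750
Terminal stock prices: S_uu = 228.2, S_ud = 158, S_dd = 109.4
Terminal payoffs (K − S): max(-107.2, 0) = 0, max(-36.95, 0) = 0, max(11.65, 0) = 11.65
Node u (S = 175.5): V_u = 1/1.01·[0.2750·0.0000 + 0.7250·0.0000] = 0.0000
Node d (S = 121.5): V_d = 1/1.01·[0.2750·0.0000 + 0.7250·11.6500] = 8.3626
Node 0 (S = 135): V_0 = 1/1.01·[0.2750·0.0000 + 0.7250·8.3626] = 6.0029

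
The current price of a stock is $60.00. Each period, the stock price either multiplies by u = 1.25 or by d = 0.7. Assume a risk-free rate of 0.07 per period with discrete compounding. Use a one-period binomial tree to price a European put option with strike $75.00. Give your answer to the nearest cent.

Risk-neutral probability p = (1 + 0.07 − 0.7)/(1.25 − 0.7) = 0.3700/0.5500 = 0.6727
Terminal stock prices: S_u = 75, S_d = 42
Terminal payoffs (K − S): max(0, 0) = 0, max(33, 0) = 33
Node 0 (S = 60): V_0 = 1/1.07·[0.6727·0.0000 + 0.3273·33.0000] = 10.0935

$10.09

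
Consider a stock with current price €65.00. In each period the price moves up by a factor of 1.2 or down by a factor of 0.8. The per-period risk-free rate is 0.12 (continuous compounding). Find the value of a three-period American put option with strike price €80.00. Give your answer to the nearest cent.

€15.00

Risk-neutral probability p = (e^0.12 − 0.8)/(1.2 − 0.8) = 0.3275/0.4000 = 0.8187
Terminal stock prices: S_uuu = 112.3, S_uud = 74.88, S_udd = 49.92, S_ddd = 33.28
Terminal payoffs (K − S): max(-32.32, 0) = 0, max(5.12, 0) = 5.12, max(30.08, 0) = 30.08, max(46.72, 0) = 46.72
Node uu (S = 93.6): continuation = e^(−0.12)·[0.8187·0.0000 + 0.1813·5.1200] = 0.8231; exercise value = 0.0000 ≤ continuation, so V_uu = 0.8231
Node ud (S = 62.4): continuation = e^(−0.12)·[0.8187·5.1200 + 0.1813·30.0800] = 8.5536; exercise value = 17.6000 > continuation, so V_ud = 17.6000 (exercise)
Node dd (S = 41.6): continuation = e^(−0.12)·[0.8187·30.0800 + 0.1813·46.7200] = 29.3536; exercise value = 38.4000 > continuation, so V_dd = 38.4000 (exercise)
Node u (S = 78): continuation = e^(−0.12)·[0.8187·0.8231 + 0.1813·17.6000] = 3.4271; exercise value = 2.0000 ≤ continuation, so V_u = 3.4271
Node d (S = 52): continuation = e^(−0.12)·[0.8187·17.6000 + 0.1813·38.4000] = 18.9536; exercise value = 28.0000 > continuation, so V_d = 28.0000 (exercise)
Node 0 (S = 65): continuation = e^(−0.12)·[0.8187·3.4271 + 0.1813·28.0000] = 6.9899; exercise value = 15.0000 > continuation, so V_0 = 15.0000 (exercise)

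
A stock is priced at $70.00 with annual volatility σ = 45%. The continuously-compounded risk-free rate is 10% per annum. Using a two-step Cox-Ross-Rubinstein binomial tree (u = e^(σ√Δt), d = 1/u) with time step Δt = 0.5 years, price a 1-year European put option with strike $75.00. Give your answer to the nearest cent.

CRR parameters: u = e^(σ√Δt) = e^(0.45·√0.5) = 1.3746, d = 1/u = 0.7275
Per-period rate: rΔt = 0.1·0.5 = 0.05, so R = e^0.05 = 1.0513
Risk-neutral probability p = (e^0.05 − 0.7275)/(1.3746 − 0.7275) = 0.3238/0.6472 = 0.5003
Terminal stock prices: S_uu = 132.3, S_ud = 70, S_dd = 37.04
Terminal payoffs (K − S): max(-57.28, 0) = 0, max(5, 0) = 5, max(37.96, 0) = 37.96
Node u (S = 96.23): V_u = e^(−0.05)·[0.5003·0.0000 + 0.4997·5.0000] = 2.3765
Node d (S = 50.92): V_d = e^(−0.05)·[0.5003·5.0000 + 0.4997·37.9563] = 20.4201
Node 0 (S = 70): V_0 = e^(−0.05)·[0.5003·2.3765 + 0.4997·20.4201] = 10.8366

$10.84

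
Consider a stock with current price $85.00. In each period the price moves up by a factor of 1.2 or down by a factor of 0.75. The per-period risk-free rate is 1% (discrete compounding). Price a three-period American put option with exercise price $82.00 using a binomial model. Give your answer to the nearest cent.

$10.90

Risk-neutral probability p = (1 + 0.01 − 0.75)/(1.2 − 0.75) = 0.2600/0.4500 = 0.5778
Terminal stock prices: S_uuu = 146.9, S_uud = 91.8, S_udd = 57.38, S_ddd = 35.86
Terminal payoffs (K − S): max(-64.88, 0) = 0, max(-9.8, 0) = 0, max(24.62, 0) = 24.62, max(46.14, 0) = 46.14
Node uu (S = 122.4): continuation = 1/1.01·[0.5778·0.0000 + 0.4222·0.0000] = 0.0000; exercise value = 0.0000 ≤ continuation, so V_uu = 0.0000
Node ud (S = 76.5): continuation = 1/1.01·[0.5778·0.0000 + 0.4222·24.6250] = 10.2943; exercise value = 5.5000 ≤ continuation, so V_ud = 10.2943
Node dd (S = 47.81): continuation = 1/1.01·[0.5778·24.6250 + 0.4222·46.1406] = 33.3756; exercise value = 34.1875 > continuation, so V_dd = 34.1875 (exercise)
Node u (S = 102): continuation = 1/1.01·[0.5778·0.0000 + 0.4222·10.2943] = 4.3034; exercise value = 0.0000 ≤ continuation, so V_u = 4.3034
Node d (S = 63.75): continuation = 1/1.01·[0.5778·10.2943 + 0.4222·34.1875] = 20.1807; exercise value = 18.2500 ≤ continuation, so V_d = 20.1807
Node 0 (S = 85): continuation = 1/1.01·[0.5778·4.3034 + 0.4222·20.1807] = 10.8982; exercise value = 0.0000 ≤ continuation, so V_0 = 10.8982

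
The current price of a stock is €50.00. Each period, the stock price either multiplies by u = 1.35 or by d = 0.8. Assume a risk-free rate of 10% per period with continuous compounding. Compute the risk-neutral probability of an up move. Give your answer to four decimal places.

p = 0.5549

Risk-neutral probability p = (e^0.1 − 0.8)/(1.35 − 0.8) = 0.3052/0.5500 = 0.5549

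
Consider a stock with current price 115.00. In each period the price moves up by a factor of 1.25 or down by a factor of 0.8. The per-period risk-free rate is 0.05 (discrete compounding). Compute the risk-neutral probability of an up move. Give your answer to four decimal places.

Risk-neutral probability p = (1 + 0.05 − 0.8)/(1.25 − 0.8) = 0.2500/0.4500 = 0.5556

p = 0.5556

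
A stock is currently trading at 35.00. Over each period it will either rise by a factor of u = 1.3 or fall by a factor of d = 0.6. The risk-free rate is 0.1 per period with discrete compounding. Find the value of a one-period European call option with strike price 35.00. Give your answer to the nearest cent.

6.82

Risk-neutral probability p = (1 + 0.1 − 0.6)/(1.3 − 0.6) = 0.5000/0.7000 = 0.7143
Terminal stock prices: S_u = 45.5, S_d = 21
Terminal payoffs (S − K): max(10.5, 0) = 10.5, max(-14, 0) = 0
Node 0 (S = 35): V_0 = 1/1.1·[0.7143·10.5000 + 0.2857·0.0000] = 6.8182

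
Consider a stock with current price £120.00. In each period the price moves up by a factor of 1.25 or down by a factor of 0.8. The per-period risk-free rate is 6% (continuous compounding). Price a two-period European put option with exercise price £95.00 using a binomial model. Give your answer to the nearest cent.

Risk-neutral probability p = (e^0.06 − 0.8)/(1.25 − 0.8) = 0.2618/0.4500 = 0.5819
Terminal stock prices: S_uu = 187.5, S_ud = 120, S_dd = 76.8
Terminal payoffs (K − S): max(-92.5, 0) = 0, max(-25, 0) = 0, max(18.2, 0) = 18.2
Node u (S = 150): V_u = e^(−0.06)·[0.5819·0.0000 + 0.4181·0.0000] = 0.0000
Node d (S = 96): V_d = e^(−0.06)·[0.5819·0.0000 + 0.4181·18.2000] = 7.1670
Node 0 (S = 120): V_0 = e^(−0.06)·[0.5819·0.0000 + 0.4181·7.1670] = 2.8223

£2.82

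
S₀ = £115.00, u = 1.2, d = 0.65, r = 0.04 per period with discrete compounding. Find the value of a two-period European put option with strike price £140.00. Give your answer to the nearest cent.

£26.34

Risk-neutral probability p = (1 + 0.04 − 0.65)/(1.2 − 0.65) = 0.3900/0.5500 = 0.7091
Terminal stock prices: S_uu = 165.6, S_ud = 89.7, S_dd = 48.59
Terminal payoffs (K − S): max(-25.6, 0) = 0, max(50.3, 0) = 50.3, max(91.41, 0) = 91.41
Node u (S = 138): V_u = 1/1.04·[0.7091·0.0000 + 0.2909·50.3000] = 14.0699
Node d (S = 74.75): V_d = 1/1.04·[0.7091·50.3000 + 0.2909·91.4125] = 59.8654
Node 0 (S = 115): V_0 = 1/1.04·[0.7091·14.0699 + 0.2909·59.8654] = 26.3387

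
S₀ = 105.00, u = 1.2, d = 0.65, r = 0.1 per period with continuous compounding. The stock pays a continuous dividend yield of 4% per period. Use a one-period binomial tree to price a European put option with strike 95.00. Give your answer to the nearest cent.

6.08

Per-period risk-free factor R = e^0.1 = 1.1052; dividend-adjusted growth = e^(0.1−0.04) = 1.0618.
Risk-neutral probability p = (1.0618 − 0.65)/(1.2 − 0.65) = 0.4118/0.5500 = 0.7488
Terminal stock prices: S_u = 126, S_d = 68.25
Terminal payoffs (K − S): max(-31, 0) = 0, max(26.75, 0) = 26.75
Node 0 (S = 105): V_0 = e^(−0.1)·[0.7488·0.0000 + 0.2512·26.7500] = 6.0803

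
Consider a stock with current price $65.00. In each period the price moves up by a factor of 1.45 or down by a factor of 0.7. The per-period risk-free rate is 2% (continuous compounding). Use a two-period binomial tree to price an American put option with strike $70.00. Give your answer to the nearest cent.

$14.71

Risk-neutral probability p = (e^0.02 − 0.7)/(1.45 − 0.7) = 0.3202/0.7500 = 0.4269
Terminal stock prices: S_uu = 136.7, S_ud = 65.97, S_dd = 31.85
Terminal payoffs (K − S): max(-66.66, 0) = 0, max(4.025, 0) = 4.025, max(38.15, 0) = 38.15
Node u (S = 94.25): continuation = e^(−0.02)·[0.4269·0.0000 + 0.5731·4.0250] = 2.2609; exercise value = 0.0000 ≤ continuation, so V_u = 2.2609
Node d (S = 45.5): continuation = e^(−0.02)·[0.4269·4.0250 + 0.5731·38.1500] = 23.1139; exercise value = 24.5000 > continuation, so V_d = 24.5000 (exercise)
Node 0 (S = 65): continuation = e^(−0.02)·[0.4269·2.2609 + 0.5731·24.5000] = 14.7082; exercise value = 5.0000 ≤ continuation, so V_0 = 14.7082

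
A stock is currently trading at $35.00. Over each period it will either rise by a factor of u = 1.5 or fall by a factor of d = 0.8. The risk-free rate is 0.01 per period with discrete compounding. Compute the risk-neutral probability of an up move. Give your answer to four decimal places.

p = 0.3000

Risk-neutral probability p = (1 + 0.01 − 0.8)/(1.5 − 0.8) = 0.2100/0.7000 = 0.3000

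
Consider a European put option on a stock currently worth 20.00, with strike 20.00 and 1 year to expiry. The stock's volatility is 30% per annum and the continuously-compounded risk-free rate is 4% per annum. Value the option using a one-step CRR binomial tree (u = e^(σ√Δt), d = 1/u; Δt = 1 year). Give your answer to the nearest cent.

CRR parameters: u = e^(σ√Δt) = e^(0.3·√1) = 1.3499, d = 1/u = 0.7408
Per-period rate: rΔt = 0.04·1 = 0.04, so R = e^0.04 = 1.0408
Risk-neutral probability p = (e^0.04 − 0.7408)/(1.3499 − 0.7408) = 0.3000/0.6090 = 0.4926
Terminal stock prices: S_u = 27, S_d = 14.82
Terminal payoffs (K − S): max(-6.997, 0) = 0, max(5.184, 0) = 5.184
Node 0 (S = 20): V_0 = e^(−0.04)·[0.4926·0.0000 + 0.5074·5.1836] = 2.5272

2.53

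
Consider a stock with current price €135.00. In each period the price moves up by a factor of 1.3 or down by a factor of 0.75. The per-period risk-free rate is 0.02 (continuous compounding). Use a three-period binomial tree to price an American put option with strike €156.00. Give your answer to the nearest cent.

Risk-neutral probability p = (e^0.02 − 0.75)/(1.3 − 0.75) = 0.2702/0.5500 = 0.4913
Terminal stock prices: S_uuu = 296.6, S_uud = 171.1, S_udd = 98.72, S_ddd = 56.95
Terminal payoffs (K − S): max(-140.6, 0) = 0, max(-15.11, 0) = 0, max(57.28, 0) = 57.28, max(99.05, 0) = 99.05
Node uu (S = 228.2): continuation = e^(−0.02)·[0.4913·0.0000 + 0.5087·0.0000] = 0.0000; exercise value = 0.0000 ≤ continuation, so V_uu = 0.0000
Node ud (S = 131.6): continuation = e^(−0.02)·[0.4913·0.0000 + 0.5087·57.2812] = 28.5634; exercise value = 24.3750 ≤ continuation, so V_ud = 28.5634
Node dd (S = 75.94): continuation = e^(−0.02)·[0.4913·57.2812 + 0.5087·99.0469] = 76.9735; exercise value = 80.0625 > continuation, so V_dd = 80.0625 (exercise)
Node u (S = 175.5): continuation = e^(−0.02)·[0.4913·0.0000 + 0.5087·28.5634] = 14.2432; exercise value = 0.0000 ≤ continuation, so V_u = 14.2432
Node d (S = 101.2): continuation = e^(−0.02)·[0.4913·28.5634 + 0.5087·80.0625] = 53.6779; exercise value = 54.7500 > continuation, so V_d = 54.7500 (exercise)
Node 0 (S = 135): continuation = e^(−0.02)·[0.4913·14.2432 + 0.5087·54.7500] = 34.1599; exercise value = 21.0000 ≤ continuation, so V_0 = 34.1599

€34.16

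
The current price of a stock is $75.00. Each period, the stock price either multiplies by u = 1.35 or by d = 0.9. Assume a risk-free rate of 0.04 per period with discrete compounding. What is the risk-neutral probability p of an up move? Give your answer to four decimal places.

p = 0.3111

Risk-neutral probability p = (1 + 0.04 − 0.9)/(1.35 − 0.9) = 0.1400/0.4500 = 0.3111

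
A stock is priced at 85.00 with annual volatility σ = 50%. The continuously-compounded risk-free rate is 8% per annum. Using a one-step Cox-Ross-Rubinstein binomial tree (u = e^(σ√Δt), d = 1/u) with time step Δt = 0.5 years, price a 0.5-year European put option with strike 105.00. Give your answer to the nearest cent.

CRR parameters: u = e^(σ√Δt) = e^(0.5·√0.5) = 1.4241, d = 1/u = 0.7022
Per-period rate: rΔt = 0.08·0.5 = 0.04, so R = e^0.04 = 1.0408
Risk-neutral probability p = (e^0.04 − 0.7022)/(1.4241 − 0.7022) = 0.3386/0.7219 = 0.4691
Terminal stock prices: S_u = 121.1, S_d = 59.69
Terminal payoffs (K − S): max(-16.05, 0) = 0, max(45.31, 0) = 45.31
Node 0 (S = 85): V_0 = e^(−0.04)·[0.4691·0.0000 + 0.5309·45.3140] = 23.1160

23.12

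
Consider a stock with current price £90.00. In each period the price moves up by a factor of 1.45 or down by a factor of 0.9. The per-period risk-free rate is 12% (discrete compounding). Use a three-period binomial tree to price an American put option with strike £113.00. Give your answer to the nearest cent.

Risk-neutral probability p = (1 + 0.12 − 0.9)/(1.45 − 0.9) = 0.2200/0.5500 = 0.4000
Terminal stock prices: S_uuu = 274.4, S_uud = 170.3, S_udd = 105.7, S_ddd = 65.61
Terminal payoffs (K − S): max(-161.4, 0) = 0, max(-57.3, 0) = 0, max(7.295, 0) = 7.295, max(47.39, 0) = 47.39
Node uu (S = 189.2): continuation = 1/1.12·[0.4000·0.0000 + 0.6000·0.0000] = 0.0000; exercise value = 0.0000 ≤ continuation, so V_uu = 0.0000
Node ud (S = 117.5): continuation = 1/1.12·[0.4000·0.0000 + 0.6000·7.2950] = 3.9080; exercise value = 0.0000 ≤ continuation, so V_ud = 3.9080
Node dd (S = 72.9): continuation = 1/1.12·[0.4000·7.2950 + 0.6000·47.3900] = 27.9929; exercise value = 40.1000 > continuation, so V_dd = 40.1000 (exercise)
Node u (S = 130.5): continuation = 1/1.12·[0.4000·0.0000 + 0.6000·3.9080] = 2.0936; exercise value = 0.0000 ≤ continuation, so V_u = 2.0936
Node d (S = 81): continuation = 1/1.12·[0.4000·3.9080 + 0.6000·40.1000] = 22.8779; exercise value = 32.0000 > continuation, so V_d = 32.0000 (exercise)
Node 0 (S = 90): continuation = 1/1.12·[0.4000·2.0936 + 0.6000·32.0000] = 17.8906; exercise value = 23.0000 > continuation, so V_0 = 23.0000 (exercise)

£23.00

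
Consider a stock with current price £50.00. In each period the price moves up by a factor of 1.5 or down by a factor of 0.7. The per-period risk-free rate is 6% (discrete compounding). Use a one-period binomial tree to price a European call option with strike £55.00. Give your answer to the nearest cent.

£8.49

Risk-neutral probability p = (1 + 0.06 − 0.7)/(1.5 − 0.7) = 0.3600/0.8000 = 0.4500
Terminal stock prices: S_u = 75, S_d = 35
Terminal payoffs (S − K): max(20, 0) = 20, max(-20, 0) = 0
Node 0 (S = 50): V_0 = 1/1.06·[0.4500·20.0000 + 0.5500·0.0000] = 8.4906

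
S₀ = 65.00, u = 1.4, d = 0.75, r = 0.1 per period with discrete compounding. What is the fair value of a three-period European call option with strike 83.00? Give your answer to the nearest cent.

Risk-neutral probability p = (1 + 0.1 − 0.75)/(1.4 − 0.75) = 0.3500/0.6500 = 0.5385
Terminal stock prices: S_uuu = 178.4, S_uud = 95.55, S_udd = 51.19, S_ddd = 27.42
Terminal payoffs (S − K): max(95.36, 0) = 95.36, max(12.55, 0) = 12.55, max(-31.81, 0) = 0, max(-55.58, 0) = 0
Node uu (S = 127.4): V_uu = 1/1.1·[0.5385·95.3600 + 0.4615·12.5500] = 51.9455
Node ud (S = 68.25): V_ud = 1/1.1·[0.5385·12.5500 + 0.4615·0.0000] = 6.1434
Node dd (S = 36.56): V_dd = 1/1.1·[0.5385·0.0000 + 0.4615·0.0000] = 0.0000
Node u (S = 91): V_u = 1/1.1·[0.5385·51.9455 + 0.4615·6.1434] = 28.0055
Node d (S = 48.75): V_d = 1/1.1·[0.5385·6.1434 + 0.4615·0.0000] = 3.0072
Node 0 (S = 65): V_0 = 1/1.1·[0.5385·28.0055 + 0.4615·3.0072] = 14.9708

14.97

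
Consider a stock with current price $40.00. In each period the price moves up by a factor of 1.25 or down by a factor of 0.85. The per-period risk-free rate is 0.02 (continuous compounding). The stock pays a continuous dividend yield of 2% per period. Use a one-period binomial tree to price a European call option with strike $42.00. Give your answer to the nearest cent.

Per-period risk-free factor R = e^0.02 = 1.0202; dividend-adjusted growth = e^(0.02−0.02) = 1.0000.
Risk-neutral probability p = (1.0000 − 0.85)/(1.25 − 0.85) = 0.1500/0.4000 = 0.3750
Terminal stock prices: S_u = 50, S_d = 34
Terminal payoffs (S − K): max(8, 0) = 8, max(-8, 0) = 0
Node 0 (S = 40): V_0 = e^(−0.02)·[0.3750·8.0000 + 0.6250·0.0000] = 2.9406

$2.94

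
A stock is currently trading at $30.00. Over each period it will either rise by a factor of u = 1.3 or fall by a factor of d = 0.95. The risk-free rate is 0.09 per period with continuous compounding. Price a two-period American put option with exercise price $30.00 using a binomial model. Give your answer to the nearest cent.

Risk-neutral probability p = (e^0.09 − 0.95)/(1.3 − 0.95) = 0.1442/0.3500 = 0.4119
Terminal stock prices: S_uu = 50.7, S_ud = 37.05, S_dd = 27.07
Terminal payoffs (K − S): max(-20.7, 0) = 0, max(-7.05, 0) = 0, max(2.925, 0) = 2.925
Node u (S = 39): continuation = e^(−0.09)·[0.4119·0.0000 + 0.5881·0.0000] = 0.0000; exercise value = 0.0000 ≤ continuation, so V_u = 0.0000
Node d (S = 28.5): continuation = e^(−0.09)·[0.4119·0.0000 + 0.5881·2.9250] = 1.5721; exercise value = 1.5000 ≤ continuation, so V_d = 1.5721
Node 0 (S = 30): continuation = e^(−0.09)·[0.4119·0.0000 + 0.5881·1.5721] = 0.8449; exercise value = 0.0000 ≤ continuation, so V_0 = 0.8449

$0.84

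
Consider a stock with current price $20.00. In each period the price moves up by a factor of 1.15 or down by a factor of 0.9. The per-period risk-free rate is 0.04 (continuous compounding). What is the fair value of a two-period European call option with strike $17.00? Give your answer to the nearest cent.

$4.45

Risk-neutral probability p = (e^0.04 − 0.9)/(1.15 − 0.9) = 0.1408/0.2500 = 0.5632
Terminal stock prices: S_uu = 26.45, S_ud = 20.7, S_dd = 16.2
Terminal payoffs (S − K): max(9.45, 0) = 9.45, max(3.7, 0) = 3.7, max(-0.8, 0) = 0
Node u (S = 23): V_u = e^(−0.04)·[0.5632·9.4500 + 0.4368·3.7000] = 6.6666
Node d (S = 18): V_d = e^(−0.04)·[0.5632·3.7000 + 0.4368·0.0000] = 2.0023
Node 0 (S = 20): V_0 = e^(−0.04)·[0.5632·6.6666 + 0.4368·2.0023] = 4.4479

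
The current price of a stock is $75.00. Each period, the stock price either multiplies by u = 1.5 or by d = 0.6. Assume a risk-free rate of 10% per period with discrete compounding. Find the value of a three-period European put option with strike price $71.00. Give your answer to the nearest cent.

Risk-neutral probability p = (1 + 0.1 − 0.6)/(1.5 − 0.6) = 0.5000/0.9000 = 0.5556
Terminal stock prices: S_uuu = 253.1, S_uud = 101.2, S_udd = 40.5, S_ddd = 16.2
Terminal payoffs (K − S): max(-182.1, 0) = 0, max(-30.25, 0) = 0, max(30.5, 0) = 30.5, max(54.8, 0) = 54.8
Node uu (S = 168.8): V_uu = 1/1.1·[0.5556·0.0000 + 0.4444·0.0000] = 0.0000
Node ud (S = 67.5): V_ud = 1/1.1·[0.5556·0.0000 + 0.4444·30.5000] = 12.3232
Node dd (S = 27): V_dd = 1/1.1·[0.5556·30.5000 + 0.4444·54.8000] = 37.5455
Node u (S = 112.5): V_u = 1/1.1·[0.5556·0.0000 + 0.4444·12.3232] = 4.9791
Node d (S = 45): V_d = 1/1.1·[0.5556·12.3232 + 0.4444·37.5455] = 21.3937
Node 0 (S = 75): V_0 = 1/1.1·[0.5556·4.9791 + 0.4444·21.3937] = 11.1586

$11.16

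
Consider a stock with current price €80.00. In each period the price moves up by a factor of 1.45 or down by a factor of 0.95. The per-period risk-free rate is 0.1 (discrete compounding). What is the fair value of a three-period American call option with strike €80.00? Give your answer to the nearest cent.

€22.84

Risk-neutral probability p = (1 + 0.1 − 0.95)/(1.45 − 0.95) = 0.1500/0.5000 = 0.3000
Terminal stock prices: S_uuu = 243.9, S_uud = 159.8, S_udd = 104.7, S_ddd = 68.59
Terminal payoffs (S − K): max(163.9, 0) = 163.9, max(79.79, 0) = 79.79, max(24.69, 0) = 24.69, max(-11.41, 0) = 0
Node uu (S = 168.2): continuation = 1/1.1·[0.3000·163.8900 + 0.7000·79.7900] = 95.4727; exercise value = 88.2000 ≤ continuation, so V_uu = 95.4727
Node ud (S = 110.2): continuation = 1/1.1·[0.3000·79.7900 + 0.7000·24.6900] = 37.4727; exercise value = 30.2000 ≤ continuation, so V_ud = 37.4727
Node dd (S = 72.2): continuation = 1/1.1·[0.3000·24.6900 + 0.7000·0.0000] = 6.7336; exercise value = 0.0000 ≤ continuation, so V_dd = 6.7336
Node u (S = 116): continuation = 1/1.1·[0.3000·95.4727 + 0.7000·37.4727] = 49.8843; exercise value = 36.0000 ≤ continuation, so V_u = 49.8843
Node d (S = 76): continuation = 1/1.1·[0.3000·37.4727 + 0.7000·6.7336] = 14.5049; exercise value = 0.0000 ≤ continuation, so V_d = 14.5049
Node 0 (S = 80): continuation = 1/1.1·[0.3000·49.8843 + 0.7000·14.5049] = 22.8352; exercise value = 0.0000 ≤ continuation, so V_0 = 22.8352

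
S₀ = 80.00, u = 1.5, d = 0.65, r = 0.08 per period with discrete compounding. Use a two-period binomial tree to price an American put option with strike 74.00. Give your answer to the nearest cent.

Risk-neutral probability p = (1 + 0.08 − 0.65)/(1.5 − 0.65) = 0.4300/0.8500 = 0.5059
Terminal stock prices: S_uu = 180, S_ud = 78, S_dd = 33.8
Terminal payoffs (K − S): max(-106, 0) = 0, max(-4, 0) = 0, max(40.2, 0) = 40.2
Node u (S = 120): continuation = 1/1.08·[0.5059·0.0000 + 0.4941·0.0000] = 0.0000; exercise value = 0.0000 ≤ continuation, so V_u = 0.0000
Node d (S = 52): continuation = 1/1.08·[0.5059·0.0000 + 0.4941·40.2000] = 18.3922; exercise value = 22.0000 > continuation, so V_d = 22.0000 (exercise)
Node 0 (S = 80): continuation = 1/1.08·[0.5059·0.0000 + 0.4941·22.0000] = 10.0654; exercise value = 0.0000 ≤ continuation, so V_0 = 10.0654

10.07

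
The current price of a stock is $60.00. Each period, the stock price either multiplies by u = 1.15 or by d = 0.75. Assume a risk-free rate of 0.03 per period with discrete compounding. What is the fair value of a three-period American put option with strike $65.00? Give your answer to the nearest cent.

$9.19

Risk-neutral probability p = (1 + 0.03 − 0.75)/(1.15 − 0.75) = 0.2800/0.4000 = 0.7000
Terminal stock prices: S_uuu = 91.25, S_uud = 59.51, S_udd = 38.81, S_ddd = 25.31
Terminal payoffs (K − S): max(-26.25, 0) = 0, max(5.488, 0) = 5.488, max(26.19, 0) = 26.19, max(39.69, 0) = 39.69
Node uu (S = 79.35): continuation = 1/1.03·[0.7000·0.0000 + 0.3000·5.4875] = 1.5983; exercise value = 0.0000 ≤ continuation, so V_uu = 1.5983
Node ud (S = 51.75): continuation = 1/1.03·[0.7000·5.4875 + 0.3000·26.1875] = 11.3568; exercise value = 13.2500 > continuation, so V_ud = 13.2500 (exercise)
Node dd (S = 33.75): continuation = 1/1.03·[0.7000·26.1875 + 0.3000·39.6875] = 29.3568; exercise value = 31.2500 > continuation, so V_dd = 31.2500 (exercise)
Node u (S = 69): continuation = 1/1.03·[0.7000·1.5983 + 0.3000·13.2500] = 4.9454; exercise value = 0.0000 ≤ continuation, so V_u = 4.9454
Node d (S = 45): continuation = 1/1.03·[0.7000·13.2500 + 0.3000·31.2500] = 18.1068; exercise value = 20.0000 > continuation, so V_d = 20.0000 (exercise)
Node 0 (S = 60): continuation = 1/1.03·[0.7000·4.9454 + 0.3000·20.0000] = 9.1862; exercise value = 5.0000 ≤ continuation, so V_0 = 9.1862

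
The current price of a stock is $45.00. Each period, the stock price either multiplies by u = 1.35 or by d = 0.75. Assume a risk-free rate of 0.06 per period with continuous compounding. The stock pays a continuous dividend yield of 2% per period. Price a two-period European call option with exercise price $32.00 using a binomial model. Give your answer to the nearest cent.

Per-period risk-free factor R = e^0.06 = 1.0618; dividend-adjusted growth = e^(0.06−0.02) = 1.0408.
Risk-neutral probability p = (1.0408 − 0.75)/(1.35 − 0.75) = 0.2908/0.6000 = 0.4847
Terminal stock prices: S_uu = 82.01, S_ud = 45.56, S_dd = 25.31
Terminal payoffs (S − K): max(50.01, 0) = 50.01, max(13.56, 0) = 13.56, max(-6.688, 0) = 0
Node u (S = 60.75): V_u = e^(−0.06)·[0.4847·50.0125 + 0.5153·13.5625] = 29.4106
Node d (S = 33.75): V_d = e^(−0.06)·[0.4847·13.5625 + 0.5153·0.0000] = 6.1907
Node 0 (S = 45): V_0 = e^(−0.06)·[0.4847·29.4106 + 0.5153·6.1907] = 16.4291

$16.43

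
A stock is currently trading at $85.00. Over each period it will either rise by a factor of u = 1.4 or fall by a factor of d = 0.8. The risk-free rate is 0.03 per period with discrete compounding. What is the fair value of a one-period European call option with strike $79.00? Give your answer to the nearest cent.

$14.89

Risk-neutral probability p = (1 + 0.03 − 0.8)/(1.4 − 0.8) = 0.2300/0.6000 = 0.3833
Terminal stock prices: S_u = 119, S_d = 68
Terminal payoffs (S − K): max(40, 0) = 40, max(-11, 0) = 0
Node 0 (S = 85): V_0 = 1/1.03·[0.3833·40.0000 + 0.6167·0.0000] = 14.8867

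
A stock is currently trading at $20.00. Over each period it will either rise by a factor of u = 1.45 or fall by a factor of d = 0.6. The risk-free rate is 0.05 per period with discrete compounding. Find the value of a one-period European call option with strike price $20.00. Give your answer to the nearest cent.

Risk-neutral probability p = (1 + 0.05 − 0.6)/(1.45 − 0.6) = 0.4500/0.8500 = 0.5294
Terminal stock prices: S_u = 29, S_d = 12
Terminal payoffs (S − K): max(9, 0) = 9, max(-8, 0) = 0
Node 0 (S = 20): V_0 = 1/1.05·[0.5294·9.0000 + 0.4706·0.0000] = 4.5378

$4.54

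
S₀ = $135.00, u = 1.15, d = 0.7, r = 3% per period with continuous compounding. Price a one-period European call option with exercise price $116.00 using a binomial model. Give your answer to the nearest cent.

Risk-neutral probability p = (e^0.03 − 0.7)/(1.15 − 0.7) = 0.3305/0.4500 = 0.7343
Terminal stock prices: S_u = 155.2, S_d = 94.5
Terminal payoffs (S − K): max(39.25, 0) = 39.25, max(-21.5, 0) = 0
Node 0 (S = 135): V_0 = e^(−0.03)·[0.7343·39.2500 + 0.2657·0.0000] = 27.9711

$27.97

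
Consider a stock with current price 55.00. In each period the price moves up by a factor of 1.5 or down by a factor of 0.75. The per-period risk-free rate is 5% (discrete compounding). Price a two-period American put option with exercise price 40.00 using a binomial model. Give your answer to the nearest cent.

2.96

Risk-neutral probability p = (1 + 0.05 − 0.75)/(1.5 − 0.75) = 0.3000/0.7500 = 0.4000
Terminal stock prices: S_uu = 123.8, S_ud = 61.88, S_dd = 30.94
Terminal payoffs (K − S): max(-83.75, 0) = 0, max(-21.88, 0) = 0, max(9.062, 0) = 9.062
Node u (S = 82.5): continuation = 1/1.05·[0.4000·0.0000 + 0.6000·0.0000] = 0.0000; exercise value = 0.0000 ≤ continuation, so V_u = 0.0000
Node d (S = 41.25): continuation = 1/1.05·[0.4000·0.0000 + 0.6000·9.0625] = 5.1786; exercise value = 0.0000 ≤ continuation, so V_d = 5.1786
Node 0 (S = 55): continuation = 1/1.05·[0.4000·0.0000 + 0.6000·5.1786] = 2.9592; exercise value = 0.0000 ≤ continuation, so V_0 = 2.9592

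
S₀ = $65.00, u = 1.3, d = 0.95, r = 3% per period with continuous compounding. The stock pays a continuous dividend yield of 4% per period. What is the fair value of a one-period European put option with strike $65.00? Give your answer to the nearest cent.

$2.79

Per-period risk-free factor R = e^0.03 = 1.0305; dividend-adjusted growth = e^(0.03−0.04) = 0.9900.
Risk-neutral probability p = (0.9900 − 0.95)/(1.3 − 0.95) = 0.0400/0.3500 = 0.1144
Terminal stock prices: S_u = 84.5, S_d = 61.75
Terminal payoffs (K − S): max(-19.5, 0) = 0, max(3.25, 0) = 3.25
Node 0 (S = 65): V_0 = e^(−0.03)·[0.1144·0.0000 + 0.8856·3.2500] = 2.7930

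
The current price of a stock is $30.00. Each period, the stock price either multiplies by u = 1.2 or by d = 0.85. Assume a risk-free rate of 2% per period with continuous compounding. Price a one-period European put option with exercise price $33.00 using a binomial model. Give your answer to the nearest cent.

Risk-neutral probability p = (e^0.02 − 0.85)/(1.2 − 0.85) = 0.1702/0.3500 = 0.4863
Terminal stock prices: S_u = 36, S_d = 25.5
Terminal payoffs (K − S): max(-3, 0) = 0, max(7.5, 0) = 7.5
Node 0 (S = 30): V_0 = e^(−0.02)·[0.4863·0.0000 + 0.5137·7.5000] = 3.7765

$3.78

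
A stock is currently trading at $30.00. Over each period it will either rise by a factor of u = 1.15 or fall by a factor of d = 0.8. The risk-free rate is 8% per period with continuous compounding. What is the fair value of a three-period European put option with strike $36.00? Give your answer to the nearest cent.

Risk-neutral probability p = (e^0.08 − 0.8)/(1.15 − 0.8) = 0.2833/0.3500 = 0.8094
Terminal stock prices: S_uuu = 45.63, S_uud = 31.74, S_udd = 22.08, S_ddd = 15.36
Terminal payoffs (K − S): max(-9.626, 0) = 0, max(4.26, 0) = 4.26, max(13.92, 0) = 13.92, max(20.64, 0) = 20.64
Node uu (S = 39.67): V_uu = e^(−0.08)·[0.8094·0.0000 + 0.1906·4.2600] = 0.7496
Node ud (S = 27.6): V_ud = e^(−0.08)·[0.8094·4.2600 + 0.1906·13.9200] = 5.6322
Node dd (S = 19.2): V_dd = e^(−0.08)·[0.8094·13.9200 + 0.1906·20.6400] = 14.0322
Node u (S = 34.5): V_u = e^(−0.08)·[0.8094·0.7496 + 0.1906·5.6322] = 1.5510
Node d (S = 24): V_d = e^(−0.08)·[0.8094·5.6322 + 0.1906·14.0322] = 6.6772
Node 0 (S = 30): V_0 = e^(−0.08)·[0.8094·1.5510 + 0.1906·6.6772] = 2.3338

$2.33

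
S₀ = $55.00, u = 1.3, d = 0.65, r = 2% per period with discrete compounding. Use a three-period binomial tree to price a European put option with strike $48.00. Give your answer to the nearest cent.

$7.79

Risk-neutral probability p = (1 + 0.02 − 0.65)/(1.3 − 0.65) = 0.3700/0.6500 = 0.5692
Terminal stock prices: S_uuu = 120.8, S_uud = 60.42, S_udd = 30.21, S_ddd = 15.1
Terminal payoffs (K − S): max(-72.84, 0) = 0, max(-12.42, 0) = 0, max(17.79, 0) = 17.79, max(32.9, 0) = 32.9
Node uu (S = 92.95): V_uu = 1/1.02·[0.5692·0.0000 + 0.4308·0.0000] = 0.0000
Node ud (S = 46.48): V_ud = 1/1.02·[0.5692·0.0000 + 0.4308·17.7912] = 7.5137
Node dd (S = 23.24): V_dd = 1/1.02·[0.5692·17.7912 + 0.4308·32.8956] = 23.8213
Node u (S = 71.5): V_u = 1/1.02·[0.5692·0.0000 + 0.4308·7.5137] = 3.1732
Node d (S = 35.75): V_d = 1/1.02·[0.5692·7.5137 + 0.4308·23.8213] = 14.2534
Node 0 (S = 55): V_0 = 1/1.02·[0.5692·3.1732 + 0.4308·14.2534] = 7.7904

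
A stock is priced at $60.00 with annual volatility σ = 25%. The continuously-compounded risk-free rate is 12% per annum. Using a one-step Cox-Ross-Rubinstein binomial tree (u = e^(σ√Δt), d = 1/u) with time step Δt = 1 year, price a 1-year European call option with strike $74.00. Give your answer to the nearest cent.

$1.86

CRR parameters: u = e^(σ√Δt) = e^(0.25·√1) = 1.2840, d = 1/u = 0.7788
Per-period rate: rΔt = 0.12·1 = 0.12, so R = e^0.12 = 1.1275
Risk-neutral probability p = (e^0.12 − 0.7788)/(1.2840 − 0.7788) = 0.3487/0.5052 = 0.6902
Terminal stock prices: S_u = 77.04, S_d = 46.73
Terminal payoffs (S − K): max(3.042, 0) = 3.042, max(-27.27, 0) = 0
Node 0 (S = 60): V_0 = e^(−0.12)·[0.6902·3.0415 + 0.3098·0.0000] = 1.8618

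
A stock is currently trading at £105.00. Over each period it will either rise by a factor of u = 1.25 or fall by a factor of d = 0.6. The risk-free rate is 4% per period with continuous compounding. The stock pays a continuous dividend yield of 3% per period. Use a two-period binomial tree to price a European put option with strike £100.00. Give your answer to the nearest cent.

£16.96

Per-period risk-free factor R = e^0.04 = 1.0408; dividend-adjusted growth = e^(0.04−0.03) = 1.0101.
Risk-neutral probability p = (1.0101 − 0.6)/(1.25 − 0.6) = 0.4101/0.6500 = 0.6308
Terminal stock prices: S_uu = 164.1, S_ud = 78.75, S_dd = 37.8
Terminal payoffs (K − S): max(-64.06, 0) = 0, max(21.25, 0) = 21.25, max(62.2, 0) = 62.2
Node u (S = 131.2): V_u = e^(−0.04)·[0.6308·0.0000 + 0.3692·21.2500] = 7.5369
Node d (S = 63): V_d = e^(−0.04)·[0.6308·21.2500 + 0.3692·62.2000] = 34.9409
Node 0 (S = 105): V_0 = e^(−0.04)·[0.6308·7.5369 + 0.3692·34.9409] = 16.9610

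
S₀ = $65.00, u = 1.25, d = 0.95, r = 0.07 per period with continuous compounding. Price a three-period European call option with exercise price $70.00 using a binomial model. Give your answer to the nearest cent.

$10.65

Risk-neutral probability p = (e^0.07 − 0.95)/(1.25 − 0.95) = 0.1225/0.3000 = 0.4084
Terminal stock prices: S_uuu = 127, S_uud = 96.48, S_udd = 73.33, S_ddd = 55.73
Terminal payoffs (S − K): max(56.95, 0) = 56.95, max(26.48, 0) = 26.48, max(3.328, 0) = 3.328, max(-14.27, 0) = 0
Node uu (S = 101.6): V_uu = e^(−0.07)·[0.4084·56.9531 + 0.5916·26.4844] = 36.2949
Node ud (S = 77.19): V_ud = e^(−0.07)·[0.4084·26.4844 + 0.5916·3.3281] = 11.9199
Node dd (S = 58.66): V_dd = e^(−0.07)·[0.4084·3.3281 + 0.5916·0.0000] = 1.2672
Node u (S = 81.25): V_u = e^(−0.07)·[0.4084·36.2949 + 0.5916·11.9199] = 20.3949
Node d (S = 61.75): V_d = e^(−0.07)·[0.4084·11.9199 + 0.5916·1.2672] = 5.2376
Node 0 (S = 65): V_0 = e^(−0.07)·[0.4084·20.3949 + 0.5916·5.2376] = 10.6547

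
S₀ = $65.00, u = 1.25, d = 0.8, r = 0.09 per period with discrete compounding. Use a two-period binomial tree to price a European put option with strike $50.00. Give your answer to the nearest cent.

Risk-neutral probability p = (1 + 0.09 − 0.8)/(1.25 − 0.8) = 0.2900/0.4500 = 0.6444
Terminal stock prices: S_uu = 101.6, S_ud = 65, S_dd = 41.6
Terminal payoffs (K − S): max(-51.56, 0) = 0, max(-15, 0) = 0, max(8.4, 0) = 8.4
Node u (S = 81.25): V_u = 1/1.09·[0.6444·0.0000 + 0.3556·0.0000] = 0.0000
Node d (S = 52): V_d = 1/1.09·[0.6444·0.0000 + 0.3556·8.4000] = 2.7401
Node 0 (S = 65): V_0 = 1/1.09·[0.6444·0.0000 + 0.3556·2.7401] = 0.8938

$0.89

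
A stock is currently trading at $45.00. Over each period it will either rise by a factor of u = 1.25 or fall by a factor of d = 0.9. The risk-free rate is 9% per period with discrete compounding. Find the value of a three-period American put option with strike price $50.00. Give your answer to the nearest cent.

Risk-neutral probability p = (1 + 0.09 − 0.9)/(1.25 − 0.9) = 0.1900/0.3500 = 0.5429
Terminal stock prices: S_uuu = 87.89, S_uud = 63.28, S_udd = 45.56, S_ddd = 32.81
Terminal payoffs (K − S): max(-37.89, 0) = 0, max(-13.28, 0) = 0, max(4.438, 0) = 4.438, max(17.19, 0) = 17.19
Node uu (S = 70.31): continuation = 1/1.09·[0.5429·0.0000 + 0.4571·0.0000] = 0.0000; exercise value = 0.0000 ≤ continuation, so V_uu = 0.0000
Node ud (S = 50.62): continuation = 1/1.09·[0.5429·0.0000 + 0.4571·4.4375] = 1.8611; exercise value = 0.0000 ≤ continuation, so V_ud = 1.8611
Node dd (S = 36.45): continuation = 1/1.09·[0.5429·4.4375 + 0.4571·17.1950] = 9.4216; exercise value = 13.5500 > continuation, so V_dd = 13.5500 (exercise)
Node u (S = 56.25): continuation = 1/1.09·[0.5429·0.0000 + 0.4571·1.8611] = 0.7805; exercise value = 0.0000 ≤ continuation, so V_u = 0.7805
Node d (S = 40.5): continuation = 1/1.09·[0.5429·1.8611 + 0.4571·13.5500] = 6.6097; exercise value = 9.5000 > continuation, so V_d = 9.5000 (exercise)
Node 0 (S = 45): continuation = 1/1.09·[0.5429·0.7805 + 0.4571·9.5000] = 4.3730; exercise value = 5.0000 > continuation, so V_0 = 5.0000 (exercise)

$5.00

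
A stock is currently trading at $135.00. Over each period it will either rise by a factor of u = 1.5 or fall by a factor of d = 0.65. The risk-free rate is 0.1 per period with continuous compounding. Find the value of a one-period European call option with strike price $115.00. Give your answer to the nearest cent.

$42.40

Risk-neutral probability p = (e^0.1 − 0.65)/(1.5 − 0.65) = 0.4552/0.8500 = 0.5355
Terminal stock prices: S_u = 202.5, S_d = 87.75
Terminal payoffs (S − K): max(87.5, 0) = 87.5, max(-27.25, 0) = 0
Node 0 (S = 135): V_0 = e^(−0.1)·[0.5355·87.5000 + 0.4645·0.0000] = 42.3969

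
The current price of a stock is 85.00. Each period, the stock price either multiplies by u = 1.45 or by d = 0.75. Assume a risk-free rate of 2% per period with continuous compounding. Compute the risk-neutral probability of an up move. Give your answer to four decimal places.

p = 0.3860

Risk-neutral probability p = (e^0.02 − 0.75)/(1.45 − 0.75) = 0.2702/0.7000 = 0.3860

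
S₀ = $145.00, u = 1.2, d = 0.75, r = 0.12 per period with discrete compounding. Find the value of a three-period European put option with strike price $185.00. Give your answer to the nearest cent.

$12.62

Risk-neutral probability p = (1 + 0.12 − 0.75)/(1.2 − 0.75) = 0.3700/0.4500 = 0.8222
Terminal stock prices: S_uuu = 250.6, S_uud = 156.6, S_udd = 97.88, S_ddd = 61.17
Terminal payoffs (K − S): max(-65.56, 0) = 0, max(28.4, 0) = 28.4, max(87.12, 0) = 87.12, max(123.8, 0) = 123.8
Node uu (S = 208.8): V_uu = 1/1.12·[0.8222·0.0000 + 0.1778·28.4000] = 4.5079
Node ud (S = 130.5): V_ud = 1/1.12·[0.8222·28.4000 + 0.1778·87.1250] = 34.6786
Node dd (S = 81.56): V_dd = 1/1.12·[0.8222·87.1250 + 0.1778·123.8281] = 83.6161
Node u (S = 174): V_u = 1/1.12·[0.8222·4.5079 + 0.1778·34.6786] = 8.8139
Node d (S = 108.8): V_d = 1/1.12·[0.8222·34.6786 + 0.1778·83.6161] = 38.7309
Node 0 (S = 145): V_0 = 1/1.12·[0.8222·8.8139 + 0.1778·38.7309] = 12.6183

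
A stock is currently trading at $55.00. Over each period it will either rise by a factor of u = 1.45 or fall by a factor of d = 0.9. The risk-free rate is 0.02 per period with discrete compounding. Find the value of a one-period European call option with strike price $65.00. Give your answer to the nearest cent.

$3.16

Risk-neutral probability p = (1 + 0.02 − 0.9)/(1.45 − 0.9) = 0.1200/0.5500 = 0.2182
Terminal stock prices: S_u = 79.75, S_d = 49.5
Terminal payoffs (S − K): max(14.75, 0) = 14.75, max(-15.5, 0) = 0
Node 0 (S = 55): V_0 = 1/1.02·[0.2182·14.7500 + 0.7818·0.0000] = 3.1551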